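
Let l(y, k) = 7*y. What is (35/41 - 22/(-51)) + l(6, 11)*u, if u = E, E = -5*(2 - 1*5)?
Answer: 1320017/2091 ≈ 631.29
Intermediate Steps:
E = 15 (E = -5*(2 - 5) = -5*(-3) = 15)
u = 15
(35/41 - 22/(-51)) + l(6, 11)*u = (35/41 - 22/(-51)) + (7*6)*15 = (35*(1/41) - 22*(-1/51)) + 42*15 = (35/41 + 22/51) + 630 = 2687/2091 + 630 = 1320017/2091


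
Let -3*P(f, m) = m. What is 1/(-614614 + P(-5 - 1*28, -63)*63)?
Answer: -1/613291 ≈ -1.6305e-6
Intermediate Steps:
P(f, m) = -m/3
1/(-614614 + P(-5 - 1*28, -63)*63) = 1/(-614614 - 1/3*(-63)*63) = 1/(-614614 + 21*63) = 1/(-614614 + 1323) = 1/(-613291) = -1/613291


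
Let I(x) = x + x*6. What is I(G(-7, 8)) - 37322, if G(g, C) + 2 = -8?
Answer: -37392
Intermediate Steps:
G(g, C) = -10 (G(g, C) = -2 - 8 = -10)
I(x) = 7*x (I(x) = x + 6*x = 7*x)
I(G(-7, 8)) - 37322 = 7*(-10) - 37322 = -70 - 37322 = -37392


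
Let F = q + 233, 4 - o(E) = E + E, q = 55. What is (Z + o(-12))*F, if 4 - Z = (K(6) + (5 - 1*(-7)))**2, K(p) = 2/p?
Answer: -34592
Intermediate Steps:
o(E) = 4 - 2*E (o(E) = 4 - (E + E) = 4 - 2*E)
Z = -1333/9 (Z = 4 - (2/6 + (5 - 1*(-7)))**2 = 4 - (2*(1/6) + (5 + 7))**2 = 4 - (1/3 + 12)**2 = 4 - (37/3)**2 = 4 - 1*1369/9 = 4 - 1369/9 = -1333/9 ≈ -148.11)
F = 288 (F = 55 + 233 = 288)
(Z + o(-12))*F = (-1333/9 + (4 - 2*(-12)))*288 = (-1333/9 + (4 + 24))*288 = (-1333/9 + 28)*288 = -1081/9*288 = -34592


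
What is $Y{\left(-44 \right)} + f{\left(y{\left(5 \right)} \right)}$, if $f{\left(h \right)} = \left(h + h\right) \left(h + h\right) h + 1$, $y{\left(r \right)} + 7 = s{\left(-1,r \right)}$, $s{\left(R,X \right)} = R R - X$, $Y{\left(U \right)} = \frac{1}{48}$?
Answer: $- \frac{255503}{48} \approx -5323.0$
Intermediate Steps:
$Y{\left(U \right)} = \frac{1}{48}$
$s{\left(R,X \right)} = R^{2} - X$
$y{\left(r \right)} = -6 - r$ ($y{\left(r \right)} = -7 - \left(-1 + r\right) = -6 - r$)
$f{\left(h \right)} = 1 + 4 h^{3}$ ($f{\left(h \right)} = 2 h 2 h h + 1 = 4 h^{2} h + 1 = 4 h^{3} + 1 = 1 + 4 h^{3}$)
$Y{\left(-44 \right)} + f{\left(y{\left(5 \right)} \right)} = \frac{1}{48} + \left(1 + 4 \left(-6 - 5\right)^{3}\right) = \frac{1}{48} + \left(1 + 4 \left(-11\right)^{3}\right) = \frac{1}{48} + \left(1 + 4 \left(-1331\right)\right) = \frac{1}{48} + \left(1 - 5324\right) = \frac{1}{48} - 5323 = - \frac{255503}{48}$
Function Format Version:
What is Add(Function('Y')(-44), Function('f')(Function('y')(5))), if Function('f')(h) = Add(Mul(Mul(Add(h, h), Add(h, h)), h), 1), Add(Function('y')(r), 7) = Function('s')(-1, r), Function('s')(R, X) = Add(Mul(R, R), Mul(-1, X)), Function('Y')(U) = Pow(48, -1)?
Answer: Rational(-255503, 48) ≈ -5323.0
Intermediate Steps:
Function('Y')(U) = Rational(1, 48)
Function('s')(R, X) = Add(Pow(R, 2), Mul(-1, X))
Function('y')(r) = Add(-6, Mul(-1, r)) (Function('y')(r) = Add(-7, Add(Pow(-1, 2), Mul(-1, r))) = Add(-7, Add(1, Mul(-1, r))) = Add(-6, Mul(-1, r)))
Function('f')(h) = Add(1, Mul(4, Pow(h, 3))) (Function('f')(h) = Add(Mul(Mul(Mul(2, h), Mul(2, h)), h), 1) = Add(Mul(Mul(4, Pow(h, 2)), h), 1) = Add(Mul(4, Pow(h, 3)), 1) = Add(1, Mul(4, Pow(h, 3))))
Add(Function('Y')(-44), Function('f')(Function('y')(5))) = Add(Rational(1, 48), Add(1, Mul(4, Pow(Add(-6, Mul(-1, 5)), 3)))) = Add(Rational(1, 48), Add(1, Mul(4, Pow(Add(-6, -5), 3)))) = Add(Rational(1, 48), Add(1, Mul(4, Pow(-11, 3)))) = Add(Rational(1, 48), Add(1, Mul(4, -1331))) = Add(Rational(1, 48), Add(1, -5324)) = Add(Rational(1, 48), -5323) = Rational(-255503, 48)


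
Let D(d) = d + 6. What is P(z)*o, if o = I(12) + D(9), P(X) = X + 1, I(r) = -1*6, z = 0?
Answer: 9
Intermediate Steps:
D(d) = 6 + d
I(r) = -6
P(X) = 1 + X
o = 9 (o = -6 + (6 + 9) = -6 + 15 = 9)
P(z)*o = (1 + 0)*9 = 1*9 = 9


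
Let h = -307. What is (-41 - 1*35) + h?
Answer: -383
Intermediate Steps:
(-41 - 1*35) + h = (-41 - 1*35) - 307 = (-41 - 35) - 307 = -76 - 307 = -383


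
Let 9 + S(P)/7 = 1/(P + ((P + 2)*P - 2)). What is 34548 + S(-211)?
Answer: 1513408717/43886 ≈ 34485.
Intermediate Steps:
S(P) = -63 + 7/(-2 + P + P*(2 + P)) (S(P) = -63 + 7/(P + ((P + 2)*P - 2)) = -63 + 7/(P + ((2 + P)*P - 2)) = -63 + 7/(P + (P*(2 + P) - 2)) = -63 + 7/(P + (-2 + P*(2 + P))) = -63 + 7/(-2 + P + P*(2 + P)))
34548 + S(-211) = 34548 + 7*(19 - 27*(-211) - 9*(-211)²)/(-2 + (-211)² + 3*(-211)) = 34548 + 7*(19 + 5697 - 9*44521)/(-2 + 44521 - 633) = 34548 + 7*(19 + 5697 - 400689)/43886 = 34548 + 7*(1/43886)*(-394973) = 34548 - 2764811/43886 = 1513408717/43886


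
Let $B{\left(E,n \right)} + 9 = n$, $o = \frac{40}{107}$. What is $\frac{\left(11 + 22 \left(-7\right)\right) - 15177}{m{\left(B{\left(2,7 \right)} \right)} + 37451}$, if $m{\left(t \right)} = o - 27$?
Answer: $- \frac{204905}{500551} \approx -0.40936$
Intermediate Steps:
$o = \frac{40}{107}$ ($o = 40 \cdot \frac{1}{107} = \frac{40}{107} \approx 0.37383$)
$B{\left(E,n \right)} = -9 + n$
$m{\left(t \right)} = - \frac{2849}{107}$ ($m{\left(t \right)} = \frac{40}{107} - 27 = - \frac{2849}{107}$)
$\frac{\left(11 + 22 \left(-7\right)\right) - 15177}{m{\left(B{\left(2,7 \right)} \right)} + 37451} = \frac{\left(11 + 22 \left(-7\right)\right) - 15177}{- \frac{2849}{107} + 37451} = \frac{\left(11 - 154\right) - 15177}{\frac{4004408}{107}} = \left(-143 - 15177\right) \frac{107}{4004408} = \left(-15320\right) \frac{107}{4004408} = - \frac{204905}{500551}$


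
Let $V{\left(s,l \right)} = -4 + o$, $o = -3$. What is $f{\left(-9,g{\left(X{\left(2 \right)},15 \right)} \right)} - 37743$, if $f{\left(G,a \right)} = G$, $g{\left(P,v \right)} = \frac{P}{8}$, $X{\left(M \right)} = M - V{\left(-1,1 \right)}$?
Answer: $-37752$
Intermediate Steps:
$V{\left(s,l \right)} = -7$ ($V{\left(s,l \right)} = -4 - 3 = -7$)
$X{\left(M \right)} = 7 + M$ ($X{\left(M \right)} = M - -7 = M + 7 = 7 + M$)
$g{\left(P,v \right)} = \frac{P}{8}$ ($g{\left(P,v \right)} = P \frac{1}{8} = \frac{P}{8}$)
$f{\left(-9,g{\left(X{\left(2 \right)},15 \right)} \right)} - 37743 = -9 - 37743 = -37752$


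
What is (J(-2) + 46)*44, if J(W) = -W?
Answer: 2112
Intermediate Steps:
(J(-2) + 46)*44 = (-1*(-2) + 46)*44 = (2 + 46)*44 = 48*44 = 2112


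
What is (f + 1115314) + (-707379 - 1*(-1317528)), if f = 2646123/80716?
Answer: 139275117631/80716 ≈ 1.7255e+6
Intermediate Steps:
f = 2646123/80716 (f = 2646123*(1/80716) = 2646123/80716 ≈ 32.783)
(f + 1115314) + (-707379 - 1*(-1317528)) = (2646123/80716 + 1115314) + (-707379 - 1*(-1317528)) = 90026330947/80716 + (-707379 + 1317528) = 90026330947/80716 + 610149 = 139275117631/80716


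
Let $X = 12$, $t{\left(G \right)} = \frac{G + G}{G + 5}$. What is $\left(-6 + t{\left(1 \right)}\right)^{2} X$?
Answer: $\frac{1156}{3} \approx 385.33$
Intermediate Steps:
$t{\left(G \right)} = \frac{2 G}{5 + G}$
$\left(-6 + t{\left(1 \right)}\right)^{2} X = \left(-6 + 2 \cdot 1 \frac{1}{5 + 1}\right)^{2} \cdot 12 = \left(-6 + 2 \cdot 1 \cdot \frac{1}{6}\right)^{2} \cdot 12 = \left(-6 + \frac{1}{3}\right)^{2} \cdot 12 = \left(- \frac{17}{3}\right)^{2} \cdot 12 = \frac{289}{9} \cdot 12 = \frac{1156}{3}$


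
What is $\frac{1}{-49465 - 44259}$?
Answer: $- \frac{1}{93724} \approx -1.067 \cdot 10^{-5}$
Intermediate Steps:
$\frac{1}{-49465 - 44259} = \frac{1}{-93724} = - \frac{1}{93724}$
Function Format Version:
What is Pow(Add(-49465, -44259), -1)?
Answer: Rational(-1, 93724) ≈ -1.0670e-5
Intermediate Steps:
Pow(Add(-49465, -44259), -1) = Pow(-93724, -1) = Rational(-1, 93724)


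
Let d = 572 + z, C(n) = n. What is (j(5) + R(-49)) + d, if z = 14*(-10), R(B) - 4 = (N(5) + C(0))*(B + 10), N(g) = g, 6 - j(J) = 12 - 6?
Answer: 241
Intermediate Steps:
j(J) = 0 (j(J) = 6 - (12 - 6) = 6 - 1*6 = 6 - 6 = 0)
R(B) = 54 + 5*B (R(B) = 4 + (5 + 0)*(B + 10) = 4 + 5*(10 + B) = 4 + (50 + 5*B) = 54 + 5*B)
z = -140
d = 432 (d = 572 - 140 = 432)
(j(5) + R(-49)) + d = (0 + (54 + 5*(-49))) + 432 = (0 + (54 - 245)) + 432 = (0 - 191) + 432 = -191 + 432 = 241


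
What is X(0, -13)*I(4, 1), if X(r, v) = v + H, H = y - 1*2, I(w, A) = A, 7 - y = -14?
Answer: 6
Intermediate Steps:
y = 21 (y = 7 - 1*(-14) = 7 + 14 = 21)
H = 19 (H = 21 - 1*2 = 21 - 2 = 19)
X(r, v) = 19 + v (X(r, v) = v + 19 = 19 + v)
X(0, -13)*I(4, 1) = (19 - 13)*1 = 6*1 = 6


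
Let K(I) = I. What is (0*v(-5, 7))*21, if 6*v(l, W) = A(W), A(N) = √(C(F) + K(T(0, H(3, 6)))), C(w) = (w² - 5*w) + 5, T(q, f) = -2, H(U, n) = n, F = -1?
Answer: 0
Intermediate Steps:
C(w) = 5 + w² - 5*w
A(N) = 3 (A(N) = √((5 + (-1)² - 5*(-1)) - 2) = √((5 + 1 + 5) - 2) = √(11 - 2) = √9 = 3)
v(l, W) = ½ (v(l, W) = (⅙)*3 = ½)
(0*v(-5, 7))*21 = (0*(½))*21 = 0*21 = 0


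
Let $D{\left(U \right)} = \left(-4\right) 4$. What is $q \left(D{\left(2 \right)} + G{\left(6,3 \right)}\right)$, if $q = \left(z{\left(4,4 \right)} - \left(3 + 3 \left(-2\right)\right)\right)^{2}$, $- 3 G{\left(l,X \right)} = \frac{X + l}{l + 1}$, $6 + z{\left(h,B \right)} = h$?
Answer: $- \frac{115}{7} \approx -16.429$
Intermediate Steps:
$D{\left(U \right)} = -16$
$z{\left(h,B \right)} = -6 + h$
$G{\left(l,X \right)} = - \frac{X + l}{3 \left(1 + l\right)}$ ($G{\left(l,X \right)} = - \frac{\left(X + l\right) \frac{1}{l + 1}}{3} = - \frac{\left(X + l\right) \frac{1}{1 + l}}{3} = - \frac{\frac{1}{1 + l} \left(X + l\right)}{3} = - \frac{X + l}{3 \left(1 + l\right)}$)
$q = 1$ ($q = \left(\left(-6 + 4\right) - \left(3 + 3 \left(-2\right)\right)\right)^{2} = \left(-2 - \left(3 - 6\right)\right)^{2} = \left(-2 - -3\right)^{2} = \left(-2 + 3\right)^{2} = 1^{2} = 1$)
$q \left(D{\left(2 \right)} + G{\left(6,3 \right)}\right) = 1 \left(-16 + \frac{\left(-1\right) 3 - 6}{3 \left(1 + 6\right)}\right) = 1 \left(-16 + \frac{-3 - 6}{3 \cdot 7}\right) = 1 \left(-16 + \frac{1}{3} \cdot \frac{1}{7} \left(-9\right)\right) = 1 \left(-16 - \frac{3}{7}\right) = 1 \left(- \frac{115}{7}\right) = - \frac{115}{7}$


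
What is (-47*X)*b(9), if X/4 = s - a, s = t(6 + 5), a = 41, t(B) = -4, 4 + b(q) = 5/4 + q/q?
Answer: -14805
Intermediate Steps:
b(q) = -7/4 (b(q) = -4 + (5/4 + q/q) = -4 + (5*(¼) + 1) = -4 + (5/4 + 1) = -4 + 9/4 = -7/4)
s = -4
X = -180 (X = 4*(-4 - 1*41) = 4*(-4 - 41) = 4*(-45) = -180)
(-47*X)*b(9) = -47*(-180)*(-7/4) = 8460*(-7/4) = -14805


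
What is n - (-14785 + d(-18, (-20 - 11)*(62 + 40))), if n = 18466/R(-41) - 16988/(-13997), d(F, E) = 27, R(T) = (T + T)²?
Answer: 694667042769/47057914 ≈ 14762.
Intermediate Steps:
R(T) = 4*T² (R(T) = (2*T)² = 4*T²)
n = 186347957/47057914 (n = 18466/((4*(-41)²)) - 16988/(-13997) = 18466/((4*1681)) - 16988*(-1/13997) = 18466/6724 + 16988/13997 = 18466*(1/6724) + 16988/13997 = 9233/3362 + 16988/13997 = 186347957/47057914 ≈ 3.9600)
n - (-14785 + d(-18, (-20 - 11)*(62 + 40))) = 186347957/47057914 - (-14785 + 27) = 186347957/47057914 - 1*(-14758) = 186347957/47057914 + 14758 = 694667042769/47057914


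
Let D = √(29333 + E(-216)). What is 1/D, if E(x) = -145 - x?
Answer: √7351/14702 ≈ 0.0058317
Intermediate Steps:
D = 2*√7351 (D = √(29333 + (-145 - 1*(-216))) = √(29333 + (-145 + 216)) = √(29333 + 71) = √29404 = 2*√7351 ≈ 171.48)
1/D = 1/(2*√7351) = √7351/14702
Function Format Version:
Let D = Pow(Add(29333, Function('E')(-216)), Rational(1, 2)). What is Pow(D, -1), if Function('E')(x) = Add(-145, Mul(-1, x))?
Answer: Mul(Rational(1, 14702), Pow(7351, Rational(1, 2))) ≈ 0.0058317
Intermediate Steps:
D = Mul(2, Pow(7351, Rational(1, 2))) (D = Pow(Add(29333, Add(-145, Mul(-1, -216))), Rational(1, 2)) = Pow(Add(29333, Add(-145, 216)), Rational(1, 2)) = Pow(Add(29333, 71), Rational(1, 2)) = Pow(29404, Rational(1, 2)) = Mul(2, Pow(7351, Rational(1, 2))) ≈ 171.48)
Pow(D, -1) = Pow(Mul(2, Pow(7351, Rational(1, 2))), -1) = Mul(Rational(1, 14702), Pow(7351, Rational(1, 2)))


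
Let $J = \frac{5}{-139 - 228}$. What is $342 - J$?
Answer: $\frac{125519}{367} \approx 342.01$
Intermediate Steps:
$J = - \frac{5}{367}$ ($J = \frac{5}{-367} = 5 \left(- \frac{1}{367}\right) = - \frac{5}{367} \approx -0.013624$)
$342 - J = 342 - - \frac{5}{367} = 342 + \frac{5}{367} = \frac{125519}{367}$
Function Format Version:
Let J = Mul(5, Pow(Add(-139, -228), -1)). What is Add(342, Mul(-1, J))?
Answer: Rational(125519, 367) ≈ 342.01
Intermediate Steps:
J = Rational(-5, 367) (J = Mul(5, Pow(-367, -1)) = Mul(5, Rational(-1, 367)) = Rational(-5, 367) ≈ -0.013624)
Add(342, Mul(-1, J)) = Add(342, Mul(-1, Rational(-5, 367))) = Add(342, Rational(5, 367)) = Rational(125519, 367)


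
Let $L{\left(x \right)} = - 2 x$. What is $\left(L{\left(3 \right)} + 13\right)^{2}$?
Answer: $49$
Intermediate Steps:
$\left(L{\left(3 \right)} + 13\right)^{2} = \left(\left(-2\right) 3 + 13\right)^{2} = \left(-6 + 13\right)^{2} = 7^{2} = 49$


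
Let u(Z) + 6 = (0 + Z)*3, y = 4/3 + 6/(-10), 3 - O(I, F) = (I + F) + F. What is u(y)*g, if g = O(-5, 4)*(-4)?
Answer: 0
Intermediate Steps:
O(I, F) = 3 - I - 2*F (O(I, F) = 3 - ((I + F) + F) = 3 - ((F + I) + F) = 3 - (I + 2*F) = 3 + (-I - 2*F) = 3 - I - 2*F)
g = 0 (g = (3 - 1*(-5) - 2*4)*(-4) = (3 + 5 - 8)*(-4) = 0*(-4) = 0)
y = 11/15 (y = 4*(⅓) + 6*(-⅒) = 4/3 - ⅗ = 11/15 ≈ 0.73333)
u(Z) = -6 + 3*Z (u(Z) = -6 + (0 + Z)*3 = -6 + Z*3 = -6 + 3*Z)
u(y)*g = (-6 + 3*(11/15))*0 = (-6 + 11/5)*0 = -19/5*0 = 0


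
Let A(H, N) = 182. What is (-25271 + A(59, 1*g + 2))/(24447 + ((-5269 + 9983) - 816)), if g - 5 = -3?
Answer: -25089/28345 ≈ -0.88513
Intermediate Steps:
g = 2 (g = 5 - 3 = 2)
(-25271 + A(59, 1*g + 2))/(24447 + ((-5269 + 9983) - 816)) = (-25271 + 182)/(24447 + ((-5269 + 9983) - 816)) = -25089/(24447 + (4714 - 816)) = -25089/(24447 + 3898) = -25089/28345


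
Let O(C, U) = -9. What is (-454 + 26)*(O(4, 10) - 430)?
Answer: 187892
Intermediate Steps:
(-454 + 26)*(O(4, 10) - 430) = (-454 + 26)*(-9 - 430) = -428*(-439) = 187892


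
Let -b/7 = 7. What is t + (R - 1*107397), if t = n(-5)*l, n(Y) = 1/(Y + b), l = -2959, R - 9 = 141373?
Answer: 1838149/54 ≈ 34040.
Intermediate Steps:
b = -49 (b = -7*7 = -49)
R = 141382 (R = 9 + 141373 = 141382)
n(Y) = 1/(-49 + Y) (n(Y) = 1/(Y - 49) = 1/(-49 + Y))
t = 2959/54 (t = -2959/(-49 - 5) = -2959/(-54) = -1/54*(-2959) = 2959/54 ≈ 54.796)
t + (R - 1*107397) = 2959/54 + (141382 - 1*107397) = 2959/54 + (141382 - 107397) = 2959/54 + 33985 = 1838149/54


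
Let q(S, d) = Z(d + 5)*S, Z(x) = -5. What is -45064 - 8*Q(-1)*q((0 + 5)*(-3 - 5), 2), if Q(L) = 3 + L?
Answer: -48264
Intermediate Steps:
q(S, d) = -5*S
-45064 - 8*Q(-1)*q((0 + 5)*(-3 - 5), 2) = -45064 - 8*(3 - 1)*(-5*(0 + 5)*(-3 - 5)) = -45064 - 8*2*(-25*(-8)) = -45064 - 16*(-5*(-40)) = -45064 - 16*200 = -45064 - 1*3200 = -45064 - 3200 = -48264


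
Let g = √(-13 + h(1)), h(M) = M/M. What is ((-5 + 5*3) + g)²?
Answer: 88 + 40*I*√3 ≈ 88.0 + 69.282*I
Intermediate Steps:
h(M) = 1
g = 2*I*√3 (g = √(-13 + 1) = √(-12) = 2*I*√3 ≈ 3.4641*I)
((-5 + 5*3) + g)² = ((-5 + 5*3) + 2*I*√3)² = ((-5 + 15) + 2*I*√3)² = (10 + 2*I*√3)²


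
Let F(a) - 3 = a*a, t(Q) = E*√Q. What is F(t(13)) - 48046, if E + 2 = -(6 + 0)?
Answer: -47211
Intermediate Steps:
E = -8 (E = -2 - (6 + 0) = -2 - 1*6 = -2 - 6 = -8)
t(Q) = -8*√Q
F(a) = 3 + a² (F(a) = 3 + a*a = 3 + a²)
F(t(13)) - 48046 = (3 + (-8*√13)²) - 48046 = (3 + 832) - 48046 = 835 - 48046 = -47211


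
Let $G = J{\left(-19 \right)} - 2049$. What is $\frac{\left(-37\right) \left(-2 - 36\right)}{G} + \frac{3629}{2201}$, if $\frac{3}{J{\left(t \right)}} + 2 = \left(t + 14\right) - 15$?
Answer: $\frac{95517617}{99223281} \approx 0.96265$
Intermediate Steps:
$J{\left(t \right)} = \frac{3}{-3 + t}$ ($J{\left(t \right)} = \frac{3}{-2 + \left(\left(t + 14\right) - 15\right)} = \frac{3}{-2 + \left(\left(14 + t\right) - 15\right)} = \frac{3}{-2 + \left(-1 + t\right)} = \frac{3}{-3 + t}$)
$G = - \frac{45081}{22}$ ($G = \frac{3}{-3 - 19} - 2049 = \frac{3}{-22} - 2049 = 3 \left(- \frac{1}{22}\right) - 2049 = - \frac{3}{22} - 2049 = - \frac{45081}{22} \approx -2049.1$)
$\frac{\left(-37\right) \left(-2 - 36\right)}{G} + \frac{3629}{2201} = \frac{\left(-37\right) \left(-2 - 36\right)}{- \frac{45081}{22}} + \frac{3629}{2201} = \left(-37\right) \left(-38\right) \left(- \frac{22}{45081}\right) + 3629 \cdot \frac{1}{2201} = 1406 \left(- \frac{22}{45081}\right) + \frac{3629}{2201} = - \frac{30932}{45081} + \frac{3629}{2201} = \frac{95517617}{99223281}$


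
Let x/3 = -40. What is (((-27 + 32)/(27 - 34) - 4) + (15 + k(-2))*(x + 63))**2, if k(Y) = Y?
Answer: 27248400/49 ≈ 5.5609e+5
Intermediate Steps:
x = -120 (x = 3*(-40) = -120)
(((-27 + 32)/(27 - 34) - 4) + (15 + k(-2))*(x + 63))**2 = (((-27 + 32)/(27 - 34) - 4) + (15 - 2)*(-120 + 63))**2 = ((5/(-7) - 4) + 13*(-57))**2 = ((5*(-1/7) - 4) - 741)**2 = ((-5/7 - 4) - 741)**2 = (-33/7 - 741)**2 = (-5220/7)**2 = 27248400/49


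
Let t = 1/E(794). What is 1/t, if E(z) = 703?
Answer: 703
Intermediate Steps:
t = 1/703 ≈ 0.0014225
1/t = 1/(1/703) = 703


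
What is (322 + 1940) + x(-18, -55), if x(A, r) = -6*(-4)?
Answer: 2286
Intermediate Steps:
x(A, r) = 24
(322 + 1940) + x(-18, -55) = (322 + 1940) + 24 = 2262 + 24 = 2286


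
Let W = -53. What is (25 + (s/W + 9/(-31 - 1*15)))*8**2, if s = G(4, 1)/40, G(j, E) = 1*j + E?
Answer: 1934952/1219 ≈ 1587.3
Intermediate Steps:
G(j, E) = E + j (G(j, E) = j + E = E + j)
s = 1/8 (s = (1 + 4)/40 = 5*(1/40) = 1/8 ≈ 0.12500)
(25 + (s/W + 9/(-31 - 1*15)))*8**2 = (25 + ((1/8)/(-53) + 9/(-31 - 1*15)))*8**2 = (25 + ((1/8)*(-1/53) + 9/(-31 - 15)))*64 = (25 + (-1/424 + 9/(-46)))*64 = (25 + (-1/424 + 9*(-1/46)))*64 = (25 + (-1/424 - 9/46))*64 = (25 - 1931/9752)*64 = (241869/9752)*64 = 1934952/1219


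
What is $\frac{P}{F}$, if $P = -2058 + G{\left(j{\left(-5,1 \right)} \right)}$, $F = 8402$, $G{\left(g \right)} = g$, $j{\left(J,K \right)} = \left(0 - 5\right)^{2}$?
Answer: $- \frac{2033}{8402} \approx -0.24197$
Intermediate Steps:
$j{\left(J,K \right)} = 25$ ($j{\left(J,K \right)} = \left(0 - 5\right)^{2} = \left(-5\right)^{2} = 25$)
$P = -2033$ ($P = -2058 + 25 = -2033$)
$\frac{P}{F} = - \frac{2033}{8402}$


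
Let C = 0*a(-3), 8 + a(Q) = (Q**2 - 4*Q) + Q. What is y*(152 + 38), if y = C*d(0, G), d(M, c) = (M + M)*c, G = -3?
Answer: 0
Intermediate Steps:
d(M, c) = 2*M*c (d(M, c) = (2*M)*c = 2*M*c)
a(Q) = -8 + Q**2 - 3*Q (a(Q) = -8 + ((Q**2 - 4*Q) + Q) = -8 + (Q**2 - 3*Q) = -8 + Q**2 - 3*Q)
C = 0 (C = 0*(-8 + (-3)**2 - 3*(-3)) = 0*(-8 + 9 + 9) = 0*10 = 0)
y = 0 (y = 0*(2*0*(-3)) = 0*0 = 0)
y*(152 + 38) = 0*(152 + 38) = 0*190 = 0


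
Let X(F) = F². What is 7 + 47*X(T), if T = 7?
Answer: 2310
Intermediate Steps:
7 + 47*X(T) = 7 + 47*7² = 7 + 47*49 = 7 + 2303 = 2310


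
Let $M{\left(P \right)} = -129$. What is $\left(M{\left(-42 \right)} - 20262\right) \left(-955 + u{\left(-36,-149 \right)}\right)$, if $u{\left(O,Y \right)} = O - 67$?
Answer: $21573678$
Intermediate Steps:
$u{\left(O,Y \right)} = -67 + O$
$\left(M{\left(-42 \right)} - 20262\right) \left(-955 + u{\left(-36,-149 \right)}\right) = \left(-129 - 20262\right) \left(-955 - 103\right) = - 20391 \left(-955 - 103\right) = \left(-20391\right) \left(-1058\right) = 21573678$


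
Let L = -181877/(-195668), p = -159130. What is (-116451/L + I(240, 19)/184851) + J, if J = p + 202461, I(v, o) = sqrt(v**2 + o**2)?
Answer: -14904821981/181877 + sqrt(57961)/184851 ≈ -81950.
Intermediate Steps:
L = 181877/195668 (L = -181877*(-1/195668) = 181877/195668 ≈ 0.92952)
I(v, o) = sqrt(o**2 + v**2)
J = 43331 (J = -159130 + 202461 = 43331)
(-116451/L + I(240, 19)/184851) + J = (-116451/181877/195668 + sqrt(19**2 + 240**2)/184851) + 43331 = (-116451*195668/181877 + sqrt(361 + 57600)*(1/184851)) + 43331 = (-22785734268/181877 + sqrt(57961)*(1/184851)) + 43331 = (-22785734268/181877 + sqrt(57961)/184851) + 43331 = -14904821981/181877 + sqrt(57961)/184851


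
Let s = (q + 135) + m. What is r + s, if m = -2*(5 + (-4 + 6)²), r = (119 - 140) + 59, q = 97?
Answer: 252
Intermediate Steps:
r = 38 (r = -21 + 59 = 38)
m = -18 (m = -2*(5 + 2²) = -2*(5 + 4) = -2*9 = -18)
s = 214 (s = (97 + 135) - 18 = 232 - 18 = 214)
r + s = 38 + 214 = 252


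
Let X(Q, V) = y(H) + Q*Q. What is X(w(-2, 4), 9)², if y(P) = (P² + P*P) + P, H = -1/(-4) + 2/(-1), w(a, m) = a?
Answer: 4489/64 ≈ 70.141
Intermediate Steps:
H = -7/4 (H = -1*(-¼) + 2*(-1) = ¼ - 2 = -7/4 ≈ -1.7500)
y(P) = P + 2*P² (y(P) = (P² + P²) + P = 2*P² + P = P + 2*P²)
X(Q, V) = 35/8 + Q² (X(Q, V) = -7*(1 + 2*(-7/4))/4 + Q*Q = -7*(1 - 7/2)/4 + Q² = -7/4*(-5/2) + Q² = 35/8 + Q²)
X(w(-2, 4), 9)² = (35/8 + (-2)²)² = (35/8 + 4)² = (67/8)² = 4489/64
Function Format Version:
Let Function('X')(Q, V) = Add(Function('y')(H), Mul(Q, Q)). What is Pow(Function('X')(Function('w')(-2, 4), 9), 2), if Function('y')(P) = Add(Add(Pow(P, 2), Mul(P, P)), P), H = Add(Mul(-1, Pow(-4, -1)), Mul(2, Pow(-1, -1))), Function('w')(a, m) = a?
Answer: Rational(4489, 64) ≈ 70.141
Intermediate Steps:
H = Rational(-7, 4) (H = Add(Mul(-1, Rational(-1, 4)), Mul(2, -1)) = Add(Rational(1, 4), -2) = Rational(-7, 4) ≈ -1.7500)
Function('y')(P) = Add(P, Mul(2, Pow(P, 2))) (Function('y')(P) = Add(Add(Pow(P, 2), Pow(P, 2)), P) = Add(Mul(2, Pow(P, 2)), P) = Add(P, Mul(2, Pow(P, 2))))
Function('X')(Q, V) = Add(Rational(35, 8), Pow(Q, 2)) (Function('X')(Q, V) = Add(Mul(Rational(-7, 4), Add(1, Mul(2, Rational(-7, 4)))), Mul(Q, Q)) = Add(Mul(Rational(-7, 4), Add(1, Rational(-7, 2))), Pow(Q, 2)) = Add(Mul(Rational(-7, 4), Rational(-5, 2)), Pow(Q, 2)) = Add(Rational(35, 8), Pow(Q, 2)))
Pow(Function('X')(Function('w')(-2, 4), 9), 2) = Pow(Add(Rational(35, 8), Pow(-2, 2)), 2) = Pow(Add(Rational(35, 8), 4), 2) = Pow(Rational(67, 8), 2) = Rational(4489, 64)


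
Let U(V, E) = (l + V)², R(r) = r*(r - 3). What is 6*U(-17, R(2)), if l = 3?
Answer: 1176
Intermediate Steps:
R(r) = r*(-3 + r)
U(V, E) = (3 + V)²
6*U(-17, R(2)) = 6*(3 - 17)² = 6*(-14)² = 6*196 = 1176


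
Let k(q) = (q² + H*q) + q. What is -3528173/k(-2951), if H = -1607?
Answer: -3528173/13447707 ≈ -0.26236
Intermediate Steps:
k(q) = q² - 1606*q (k(q) = (q² - 1607*q) + q = q² - 1606*q)
-3528173/k(-2951) = -3528173*(-1/(2951*(-1606 - 2951))) = -3528173/((-2951*(-4557))) = -3528173/13447707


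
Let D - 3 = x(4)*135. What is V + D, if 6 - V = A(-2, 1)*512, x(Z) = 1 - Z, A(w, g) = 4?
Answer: -2444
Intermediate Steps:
V = -2042 (V = 6 - 4*512 = 6 - 1*2048 = 6 - 2048 = -2042)
D = -402 (D = 3 + (1 - 1*4)*135 = 3 + (1 - 4)*135 = 3 - 3*135 = 3 - 405 = -402)
V + D = -2042 - 402 = -2444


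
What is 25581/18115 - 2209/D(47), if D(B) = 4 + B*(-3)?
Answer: 43520632/2481755 ≈ 17.536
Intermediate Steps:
D(B) = 4 - 3*B
25581/18115 - 2209/D(47) = 25581/18115 - 2209/(4 - 3*47) = 25581*(1/18115) - 2209/(4 - 141) = 25581/18115 - 2209/(-137) = 25581/18115 - 2209*(-1/137) = 25581/18115 + 2209/137 = 43520632/2481755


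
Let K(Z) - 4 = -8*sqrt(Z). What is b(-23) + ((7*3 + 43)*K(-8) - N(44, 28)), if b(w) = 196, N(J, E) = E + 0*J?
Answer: 424 - 1024*I*sqrt(2) ≈ 424.0 - 1448.2*I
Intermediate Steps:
N(J, E) = E (N(J, E) = E + 0 = E)
K(Z) = 4 - 8*sqrt(Z)
b(-23) + ((7*3 + 43)*K(-8) - N(44, 28)) = 196 + ((7*3 + 43)*(4 - 16*I*sqrt(2)) - 1*28) = 196 + ((21 + 43)*(4 - 16*I*sqrt(2)) - 28) = 196 + (64*(4 - 16*I*sqrt(2)) - 28) = 196 + ((256 - 1024*I*sqrt(2)) - 28) = 196 + (228 - 1024*I*sqrt(2)) = 424 - 1024*I*sqrt(2)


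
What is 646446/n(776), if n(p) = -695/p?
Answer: -501642096/695 ≈ -7.2179e+5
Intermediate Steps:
646446/n(776) = 646446/((-695/776)) = 646446/((-695*1/776)) = 646446/(-695/776) = 646446*(-776/695) = -501642096/695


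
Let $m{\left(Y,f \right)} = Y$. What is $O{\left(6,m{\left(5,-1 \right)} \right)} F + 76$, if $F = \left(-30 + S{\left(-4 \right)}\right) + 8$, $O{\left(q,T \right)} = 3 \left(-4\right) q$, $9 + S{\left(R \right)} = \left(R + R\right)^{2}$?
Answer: $-2300$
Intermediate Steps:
$S{\left(R \right)} = -9 + 4 R^{2}$ ($S{\left(R \right)} = -9 + \left(R + R\right)^{2} = -9 + \left(2 R\right)^{2} = -9 + 4 R^{2}$)
$O{\left(q,T \right)} = - 12 q$
$F = 33$ ($F = \left(-30 - \left(9 - 4 \left(-4\right)^{2}\right)\right) + 8 = \left(-30 + \left(-9 + 4 \cdot 16\right)\right) + 8 = \left(-30 + \left(-9 + 64\right)\right) + 8 = \left(-30 + 55\right) + 8 = 25 + 8 = 33$)
$O{\left(6,m{\left(5,-1 \right)} \right)} F + 76 = \left(-12\right) 6 \cdot 33 + 76 = \left(-72\right) 33 + 76 = -2376 + 76 = -2300$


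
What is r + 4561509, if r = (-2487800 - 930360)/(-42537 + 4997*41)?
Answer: 37025597645/8117 ≈ 4.5615e+6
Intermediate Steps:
r = -170908/8117 (r = -3418160/(-42537 + 204877) = -3418160/162340 = -3418160*1/162340 = -170908/8117 ≈ -21.056)
r + 4561509 = -170908/8117 + 4561509 = 37025597645/8117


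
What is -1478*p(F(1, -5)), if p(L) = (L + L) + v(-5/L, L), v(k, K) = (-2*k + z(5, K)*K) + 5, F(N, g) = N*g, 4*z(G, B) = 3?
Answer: 31777/2 ≈ 15889.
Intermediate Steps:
z(G, B) = 3/4 (z(G, B) = (1/4)*3 = 3/4)
v(k, K) = 5 - 2*k + 3*K/4 (v(k, K) = (-2*k + 3*K/4) + 5 = 5 - 2*k + 3*K/4)
p(L) = 5 + 10/L + 11*L/4 (p(L) = (L + L) + (5 - (-10)/L + 3*L/4) = 2*L + (5 + 10/L + 3*L/4) = 5 + 10/L + 11*L/4)
-1478*p(F(1, -5)) = -1478*(5 + 10/((1*(-5))) + 11*(1*(-5))/4) = -1478*(5 + 10/(-5) + (11/4)*(-5)) = -1478*(5 + 10*(-1/5) - 55/4) = -1478*(5 - 2 - 55/4) = -1478*(-43/4) = 31777/2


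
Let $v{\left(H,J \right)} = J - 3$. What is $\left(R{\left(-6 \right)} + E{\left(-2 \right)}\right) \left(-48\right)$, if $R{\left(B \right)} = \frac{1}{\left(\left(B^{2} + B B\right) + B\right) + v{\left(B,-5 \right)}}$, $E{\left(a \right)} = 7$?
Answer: $- \frac{9768}{29} \approx -336.83$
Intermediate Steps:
$v{\left(H,J \right)} = -3 + J$ ($v{\left(H,J \right)} = J - 3 = -3 + J$)
$R{\left(B \right)} = \frac{1}{-8 + B + 2 B^{2}}$ ($R{\left(B \right)} = \frac{1}{\left(\left(B^{2} + B B\right) + B\right) - 8} = \frac{1}{\left(\left(B^{2} + B^{2}\right) + B\right) - 8} = \frac{1}{\left(2 B^{2} + B\right) - 8} = \frac{1}{\left(B + 2 B^{2}\right) - 8} = \frac{1}{-8 + B + 2 B^{2}}$)
$\left(R{\left(-6 \right)} + E{\left(-2 \right)}\right) \left(-48\right) = \left(\frac{1}{-8 - 6 + 2 \left(-6\right)^{2}} + 7\right) \left(-48\right) = \left(\frac{1}{-8 - 6 + 2 \cdot 36} + 7\right) \left(-48\right) = \left(\frac{1}{-8 - 6 + 72} + 7\right) \left(-48\right) = \left(\frac{1}{58} + 7\right) \left(-48\right) = \frac{407}{58} \left(-48\right) = - \frac{9768}{29}$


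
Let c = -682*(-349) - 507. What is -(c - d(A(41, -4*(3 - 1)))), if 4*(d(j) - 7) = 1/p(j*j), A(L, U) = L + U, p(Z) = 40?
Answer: -38000639/160 ≈ -2.3750e+5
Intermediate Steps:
d(j) = 1121/160 (d(j) = 7 + (¼)/40 = 7 + (¼)*(1/40) = 7 + 1/160 = 1121/160)
c = 237511 (c = 238018 - 507 = 237511)
-(c - d(A(41, -4*(3 - 1)))) = -(237511 - 1*1121/160) = -(237511 - 1121/160) = -1*38000639/160 = -38000639/160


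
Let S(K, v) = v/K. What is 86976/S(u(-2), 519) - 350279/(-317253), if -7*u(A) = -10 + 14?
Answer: -36367008035/384193383 ≈ -94.658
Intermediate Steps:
u(A) = -4/7 (u(A) = -(-10 + 14)/7 = -⅐*4 = -4/7)
86976/S(u(-2), 519) - 350279/(-317253) = 86976/((519/(-4/7))) - 350279/(-317253) = 86976/((519*(-7/4))) - 350279*(-1/317253) = 86976/(-3633/4) + 350279/317253 = 86976*(-4/3633) + 350279/317253 = -115968/1211 + 350279/317253 = -36367008035/384193383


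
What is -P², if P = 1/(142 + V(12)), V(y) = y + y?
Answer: -1/27556 ≈ -3.6290e-5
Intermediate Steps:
V(y) = 2*y
P = 1/166 (P = 1/(142 + 2*12) = 1/(142 + 24) = 1/166 ≈ 0.0060241)
-P² = -(1/166)² = -1*1/27556 = -1/27556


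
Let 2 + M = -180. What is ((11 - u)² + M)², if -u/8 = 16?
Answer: 366301321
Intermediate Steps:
u = -128 (u = -8*16 = -128)
M = -182 (M = -2 - 180 = -182)
((11 - u)² + M)² = ((11 - 1*(-128))² - 182)² = ((11 + 128)² - 182)² = (139² - 182)² = (19321 - 182)² = 19139² = 366301321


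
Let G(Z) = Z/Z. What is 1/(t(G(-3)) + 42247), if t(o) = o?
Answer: 1/42248 ≈ 2.3670e-5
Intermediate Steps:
G(Z) = 1
1/(t(G(-3)) + 42247) = 1/(1 + 42247) = 1/42248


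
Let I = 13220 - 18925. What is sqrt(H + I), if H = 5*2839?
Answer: sqrt(8490) ≈ 92.141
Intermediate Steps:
H = 14195
I = -5705
sqrt(H + I) = sqrt(14195 - 5705) = sqrt(8490)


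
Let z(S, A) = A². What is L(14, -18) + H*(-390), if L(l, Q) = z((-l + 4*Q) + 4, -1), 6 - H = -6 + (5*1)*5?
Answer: 5071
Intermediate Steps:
H = -13 (H = 6 - (-6 + (5*1)*5) = 6 - (-6 + 5*5) = 6 - (-6 + 25) = 6 - 1*19 = 6 - 19 = -13)
L(l, Q) = 1 (L(l, Q) = (-1)² = 1)
L(14, -18) + H*(-390) = 1 - 13*(-390) = 1 + 5070 = 5071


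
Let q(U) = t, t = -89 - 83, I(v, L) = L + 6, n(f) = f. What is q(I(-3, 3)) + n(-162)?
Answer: -334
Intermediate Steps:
I(v, L) = 6 + L
t = -172
q(U) = -172
q(I(-3, 3)) + n(-162) = -172 - 162 = -334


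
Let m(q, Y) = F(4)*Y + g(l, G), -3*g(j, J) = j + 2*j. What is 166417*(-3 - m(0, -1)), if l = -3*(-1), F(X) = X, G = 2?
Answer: 665668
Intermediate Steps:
l = 3
g(j, J) = -j (g(j, J) = -(j + 2*j)/3 = -j)
m(q, Y) = -3 + 4*Y (m(q, Y) = 4*Y - 1*3 = 4*Y - 3 = -3 + 4*Y)
166417*(-3 - m(0, -1)) = 166417*(-3 - (-3 + 4*(-1))) = 166417*(-3 - (-3 - 4)) = 166417*(-3 - 1*(-7)) = 166417*(-3 + 7) = 166417*4 = 665668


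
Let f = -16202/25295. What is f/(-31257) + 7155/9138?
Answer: 1885739620067/2408307152490 ≈ 0.78301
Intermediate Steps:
f = -16202/25295 (f = -16202*1/25295 = -16202/25295 ≈ -0.64052)
f/(-31257) + 7155/9138 = -16202/25295/(-31257) + 7155/9138 = -16202/25295*(-1/31257) + 7155*(1/9138) = 16202/790645815 + 2385/3046 = 1885739620067/2408307152490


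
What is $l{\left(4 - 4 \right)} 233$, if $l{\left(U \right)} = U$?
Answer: $0$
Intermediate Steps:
$l{\left(4 - 4 \right)} 233 = \left(4 - 4\right) 233 = 0 \cdot 233 = 0$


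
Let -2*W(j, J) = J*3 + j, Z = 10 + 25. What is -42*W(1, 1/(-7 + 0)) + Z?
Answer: 47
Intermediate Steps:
Z = 35
W(j, J) = -3*J/2 - j/2 (W(j, J) = -(J*3 + j)/2 = -(3*J + j)/2 = -(j + 3*J)/2 = -3*J/2 - j/2)
-42*W(1, 1/(-7 + 0)) + Z = -42*(-3/(2*(-7 + 0)) - ½*1) + 35 = -42*(-3/2/(-7) - ½) + 35 = -42*(-3/2*(-⅐) - ½) + 35 = -42*(3/14 - ½) + 35 = -42*(-2/7) + 35 = 12 + 35 = 47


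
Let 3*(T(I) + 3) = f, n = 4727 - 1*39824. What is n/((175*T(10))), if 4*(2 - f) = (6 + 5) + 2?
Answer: 421164/7175 ≈ 58.699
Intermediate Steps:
f = -5/4 (f = 2 - ((6 + 5) + 2)/4 = 2 - (11 + 2)/4 = 2 - 1/4*13 = 2 - 13/4 = -5/4 ≈ -1.2500)
n = -35097 (n = 4727 - 39824 = -35097)
T(I) = -41/12 (T(I) = -3 + (1/3)*(-5/4) = -3 - 5/12 = -41/12)
n/((175*T(10))) = -35097/(175*(-41/12)) = -35097/(-7175/12) = -35097*(-12/7175) = 421164/7175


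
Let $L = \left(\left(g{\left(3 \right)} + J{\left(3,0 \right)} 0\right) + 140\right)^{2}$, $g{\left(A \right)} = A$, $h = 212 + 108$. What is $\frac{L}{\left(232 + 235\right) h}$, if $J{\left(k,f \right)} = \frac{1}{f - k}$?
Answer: $\frac{20449}{149440} \approx 0.13684$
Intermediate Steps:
$h = 320$
$L = 20449$ ($L = \left(\left(3 + \frac{1}{0 - 3} \cdot 0\right) + 140\right)^{2} = \left(\left(3 + \frac{1}{-3} \cdot 0\right) + 140\right)^{2} = \left(\left(3 - 0\right) + 140\right)^{2} = \left(\left(3 + 0\right) + 140\right)^{2} = \left(3 + 140\right)^{2} = 143^{2} = 20449$)
$\frac{L}{\left(232 + 235\right) h} = \frac{20449}{\left(232 + 235\right) 320} = \frac{20449}{467 \cdot 320} = \frac{20449}{149440}$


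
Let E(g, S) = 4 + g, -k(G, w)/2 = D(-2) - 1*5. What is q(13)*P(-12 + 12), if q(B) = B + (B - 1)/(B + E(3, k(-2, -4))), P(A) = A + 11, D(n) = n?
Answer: 748/5 ≈ 149.60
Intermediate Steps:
k(G, w) = 14 (k(G, w) = -2*(-2 - 1*5) = -2*(-2 - 5) = -2*(-7) = 14)
P(A) = 11 + A
q(B) = B + (-1 + B)/(7 + B) (q(B) = B + (B - 1)/(B + (4 + 3)) = B + (-1 + B)/(B + 7) = B + (-1 + B)/(7 + B))
q(13)*P(-12 + 12) = ((-1 + 13**2 + 8*13)/(7 + 13))*(11 + (-12 + 12)) = ((-1 + 169 + 104)/20)*(11 + 0) = ((1/20)*272)*11 = (68/5)*11 = 748/5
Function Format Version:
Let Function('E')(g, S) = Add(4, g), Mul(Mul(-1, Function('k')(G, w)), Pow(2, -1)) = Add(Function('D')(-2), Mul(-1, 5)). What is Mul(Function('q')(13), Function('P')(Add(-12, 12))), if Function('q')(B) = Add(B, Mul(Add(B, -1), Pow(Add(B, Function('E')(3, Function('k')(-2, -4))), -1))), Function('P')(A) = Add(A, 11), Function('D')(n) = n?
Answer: Rational(748, 5) ≈ 149.60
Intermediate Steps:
Function('k')(G, w) = 14 (Function('k')(G, w) = Mul(-2, Add(-2, Mul(-1, 5))) = Mul(-2, Add(-2, -5)) = Mul(-2, -7) = 14)
Function('P')(A) = Add(11, A)
Function('q')(B) = Add(B, Mul(Pow(Add(7, B), -1), Add(-1, B))) (Function('q')(B) = Add(B, Mul(Add(B, -1), Pow(Add(B, Add(4, 3)), -1))) = Add(B, Mul(Add(-1, B), Pow(Add(B, 7), -1))) = Add(B, Mul(Add(-1, B), Pow(Add(7, B), -1))) = Add(B, Mul(Pow(Add(7, B), -1), Add(-1, B))))
Mul(Function('q')(13), Function('P')(Add(-12, 12))) = Mul(Mul(Pow(Add(7, 13), -1), Add(-1, Pow(13, 2), Mul(8, 13))), Add(11, Add(-12, 12))) = Mul(Mul(Pow(20, -1), Add(-1, 169, 104)), Add(11, 0)) = Mul(Mul(Rational(1, 20), 272), 11) = Mul(Rational(68, 5), 11) = Rational(748, 5)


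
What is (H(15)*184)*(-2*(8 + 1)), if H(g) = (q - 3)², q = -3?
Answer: -119232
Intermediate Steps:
H(g) = 36 (H(g) = (-3 - 3)² = (-6)² = 36)
(H(15)*184)*(-2*(8 + 1)) = (36*184)*(-2*(8 + 1)) = 6624*(-2*9) = 6624*(-18) = -119232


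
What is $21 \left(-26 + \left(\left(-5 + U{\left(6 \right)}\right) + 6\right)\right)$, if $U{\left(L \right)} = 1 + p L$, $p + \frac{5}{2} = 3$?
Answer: $-441$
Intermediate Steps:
$p = \frac{1}{2}$ ($p = - \frac{5}{2} + 3 = \frac{1}{2} \approx 0.5$)
$U{\left(L \right)} = 1 + \frac{L}{2}$
$21 \left(-26 + \left(\left(-5 + U{\left(6 \right)}\right) + 6\right)\right) = 21 \left(-26 + \left(\left(-5 + \left(1 + \frac{1}{2} \cdot 6\right)\right) + 6\right)\right) = 21 \left(-26 + \left(\left(-5 + \left(1 + 3\right)\right) + 6\right)\right) = 21 \left(-26 + \left(\left(-5 + 4\right) + 6\right)\right) = 21 \left(-26 + \left(-1 + 6\right)\right) = 21 \left(-26 + 5\right) = 21 \left(-21\right) = -441$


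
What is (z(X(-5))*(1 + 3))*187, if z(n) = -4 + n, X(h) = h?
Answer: -6732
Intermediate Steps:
(z(X(-5))*(1 + 3))*187 = ((-4 - 5)*(1 + 3))*187 = -9*4*187 = -36*187 = -6732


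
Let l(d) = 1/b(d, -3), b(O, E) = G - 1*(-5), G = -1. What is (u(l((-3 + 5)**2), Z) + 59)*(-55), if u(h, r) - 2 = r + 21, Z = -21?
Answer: -3355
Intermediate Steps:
b(O, E) = 4 (b(O, E) = -1 - 1*(-5) = -1 + 5 = 4)
l(d) = 1/4
u(h, r) = 23 + r (u(h, r) = 2 + (r + 21) = 2 + (21 + r) = 23 + r)
(u(l((-3 + 5)**2), Z) + 59)*(-55) = ((23 - 21) + 59)*(-55) = (2 + 59)*(-55) = 61*(-55) = -3355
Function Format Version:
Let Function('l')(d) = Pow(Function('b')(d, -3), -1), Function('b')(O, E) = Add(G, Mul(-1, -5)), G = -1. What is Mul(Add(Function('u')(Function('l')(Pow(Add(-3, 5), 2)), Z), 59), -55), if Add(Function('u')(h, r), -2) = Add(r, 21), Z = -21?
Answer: -3355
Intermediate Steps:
Function('b')(O, E) = 4 (Function('b')(O, E) = Add(-1, Mul(-1, -5)) = Add(-1, 5) = 4)
Function('l')(d) = Rational(1, 4) (Function('l')(d) = Pow(4, -1) = Rational(1, 4))
Function('u')(h, r) = Add(23, r) (Function('u')(h, r) = Add(2, Add(r, 21)) = Add(2, Add(21, r)) = Add(23, r))
Mul(Add(Function('u')(Function('l')(Pow(Add(-3, 5), 2)), Z), 59), -55) = Mul(Add(Add(23, -21), 59), -55) = Mul(Add(2, 59), -55) = Mul(61, -55) = -3355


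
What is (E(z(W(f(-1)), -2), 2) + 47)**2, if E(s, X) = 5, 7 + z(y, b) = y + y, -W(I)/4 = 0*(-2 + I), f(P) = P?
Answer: 2704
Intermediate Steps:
W(I) = 0 (W(I) = -0*(-2 + I) = -4*0 = 0)
z(y, b) = -7 + 2*y (z(y, b) = -7 + (y + y) = -7 + 2*y)
(E(z(W(f(-1)), -2), 2) + 47)**2 = (5 + 47)**2 = 52**2 = 2704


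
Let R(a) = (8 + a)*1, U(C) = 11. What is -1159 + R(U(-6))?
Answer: -1140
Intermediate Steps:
R(a) = 8 + a
-1159 + R(U(-6)) = -1159 + (8 + 11) = -1159 + 19 = -1140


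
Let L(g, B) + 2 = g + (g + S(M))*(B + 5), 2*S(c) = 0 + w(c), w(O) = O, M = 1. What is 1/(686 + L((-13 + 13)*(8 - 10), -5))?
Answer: 1/684 ≈ 0.0014620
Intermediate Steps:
S(c) = c/2 (S(c) = (0 + c)/2 = c/2)
L(g, B) = -2 + g + (1/2 + g)*(5 + B) (L(g, B) = -2 + (g + (g + (1/2)*1)*(B + 5)) = -2 + (g + (g + 1/2)*(5 + B)) = -2 + (g + (1/2 + g)*(5 + B)) = -2 + g + (1/2 + g)*(5 + B))
1/(686 + L((-13 + 13)*(8 - 10), -5)) = 1/(686 + (1/2 + (1/2)*(-5) + 6*((-13 + 13)*(8 - 10)) - 5*(-13 + 13)*(8 - 10))) = 1/(686 + (1/2 - 5/2 + 6*(0*(-2)) - 0*(-2))) = 1/(686 + (1/2 - 5/2 + 6*0 - 5*0)) = 1/(686 + (1/2 - 5/2 + 0 + 0)) = 1/(686 - 2) = 1/684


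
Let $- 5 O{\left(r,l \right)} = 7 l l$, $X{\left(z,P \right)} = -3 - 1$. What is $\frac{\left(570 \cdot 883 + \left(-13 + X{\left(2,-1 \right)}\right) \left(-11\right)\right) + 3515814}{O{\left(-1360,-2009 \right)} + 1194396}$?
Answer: $- \frac{20096555}{22280587} \approx -0.90198$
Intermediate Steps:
$X{\left(z,P \right)} = -4$
$O{\left(r,l \right)} = - \frac{7 l^{2}}{5}$ ($O{\left(r,l \right)} = - \frac{7 l l}{5} = - \frac{7 l^{2}}{5}$)
$\frac{\left(570 \cdot 883 + \left(-13 + X{\left(2,-1 \right)}\right) \left(-11\right)\right) + 3515814}{O{\left(-1360,-2009 \right)} + 1194396} = \frac{\left(570 \cdot 883 + \left(-13 - 4\right) \left(-11\right)\right) + 3515814}{- \frac{7 \left(-2009\right)^{2}}{5} + 1194396} = \frac{\left(503310 - -187\right) + 3515814}{\left(- \frac{7}{5}\right) 4036081 + 1194396} = \frac{\left(503310 + 187\right) + 3515814}{- \frac{28252567}{5} + 1194396} = \frac{503497 + 3515814}{- \frac{22280587}{5}} = 4019311 \left(- \frac{5}{22280587}\right) = - \frac{20096555}{22280587}$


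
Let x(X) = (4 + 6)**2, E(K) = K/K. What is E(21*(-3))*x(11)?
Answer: 100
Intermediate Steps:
E(K) = 1
x(X) = 100 (x(X) = 10**2 = 100)
E(21*(-3))*x(11) = 1*100 = 100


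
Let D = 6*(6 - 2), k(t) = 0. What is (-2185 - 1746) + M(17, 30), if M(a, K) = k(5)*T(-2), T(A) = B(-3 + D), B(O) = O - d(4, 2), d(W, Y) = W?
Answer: -3931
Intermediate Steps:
D = 24 (D = 6*4 = 24)
B(O) = -4 + O (B(O) = O - 1*4 = O - 4 = -4 + O)
T(A) = 17 (T(A) = -4 + (-3 + 24) = -4 + 21 = 17)
M(a, K) = 0 (M(a, K) = 0*17 = 0)
(-2185 - 1746) + M(17, 30) = (-2185 - 1746) + 0 = -3931 + 0 = -3931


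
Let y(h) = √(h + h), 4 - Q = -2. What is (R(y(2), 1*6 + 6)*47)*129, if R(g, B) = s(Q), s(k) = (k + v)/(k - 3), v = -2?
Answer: 8084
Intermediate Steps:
Q = 6 (Q = 4 - 1*(-2) = 4 + 2 = 6)
y(h) = √2*√h (y(h) = √(2*h) = √2*√h)
s(k) = (-2 + k)/(-3 + k) (s(k) = (k - 2)/(k - 3) = (-2 + k)/(-3 + k))
R(g, B) = 4/3 (R(g, B) = (-2 + 6)/(-3 + 6) = 4/3)
(R(y(2), 1*6 + 6)*47)*129 = ((4/3)*47)*129 = (188/3)*129 = 8084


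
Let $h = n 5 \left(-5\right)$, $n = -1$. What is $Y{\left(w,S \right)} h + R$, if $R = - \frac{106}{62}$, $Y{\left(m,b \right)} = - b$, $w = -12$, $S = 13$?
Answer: $- \frac{10128}{31} \approx -326.71$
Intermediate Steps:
$R = - \frac{53}{31}$ ($R = \left(-106\right) \frac{1}{62} = - \frac{53}{31} \approx -1.7097$)
$h = 25$ ($h = \left(-1\right) 5 \left(-5\right) = \left(-5\right) \left(-5\right) = 25$)
$Y{\left(w,S \right)} h + R = \left(-1\right) 13 \cdot 25 - \frac{53}{31} = \left(-13\right) 25 - \frac{53}{31} = -325 - \frac{53}{31} = - \frac{10128}{31}$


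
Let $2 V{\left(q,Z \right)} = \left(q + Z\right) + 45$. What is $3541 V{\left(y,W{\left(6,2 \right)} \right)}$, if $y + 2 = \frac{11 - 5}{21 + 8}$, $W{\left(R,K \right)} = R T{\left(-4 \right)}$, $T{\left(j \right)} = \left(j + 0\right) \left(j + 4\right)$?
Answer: $\frac{4436873}{58} \approx 76498.0$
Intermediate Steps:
$T{\left(j \right)} = j \left(4 + j\right)$
$W{\left(R,K \right)} = 0$ ($W{\left(R,K \right)} = R \left(- 4 \left(4 - 4\right)\right) = R \left(\left(-4\right) 0\right) = R 0 = 0$)
$y = - \frac{52}{29}$ ($y = -2 + \frac{11 - 5}{21 + 8} = -2 + \frac{6}{29} = - \frac{52}{29} \approx -1.7931$)
$V{\left(q,Z \right)} = \frac{45}{2} + \frac{Z}{2} + \frac{q}{2}$ ($V{\left(q,Z \right)} = \frac{\left(q + Z\right) + 45}{2} = \frac{\left(Z + q\right) + 45}{2} = \frac{45 + Z + q}{2} = \frac{45}{2} + \frac{Z}{2} + \frac{q}{2}$)
$3541 V{\left(y,W{\left(6,2 \right)} \right)} = 3541 \left(\frac{45}{2} + \frac{1}{2} \cdot 0 + \frac{1}{2} \left(- \frac{52}{29}\right)\right) = 3541 \left(\frac{45}{2} + 0 - \frac{26}{29}\right) = 3541 \cdot \frac{1253}{58} = \frac{4436873}{58}$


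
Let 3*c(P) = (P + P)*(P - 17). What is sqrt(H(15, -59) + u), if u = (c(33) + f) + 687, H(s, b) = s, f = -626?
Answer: 2*sqrt(107) ≈ 20.688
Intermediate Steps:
c(P) = 2*P*(-17 + P)/3 (c(P) = ((P + P)*(P - 17))/3 = ((2*P)*(-17 + P))/3 = (2*P*(-17 + P))/3 = 2*P*(-17 + P)/3)
u = 413 (u = ((2/3)*33*(-17 + 33) - 626) + 687 = ((2/3)*33*16 - 626) + 687 = (352 - 626) + 687 = -274 + 687 = 413)
sqrt(H(15, -59) + u) = sqrt(15 + 413) = sqrt(428) = 2*sqrt(107)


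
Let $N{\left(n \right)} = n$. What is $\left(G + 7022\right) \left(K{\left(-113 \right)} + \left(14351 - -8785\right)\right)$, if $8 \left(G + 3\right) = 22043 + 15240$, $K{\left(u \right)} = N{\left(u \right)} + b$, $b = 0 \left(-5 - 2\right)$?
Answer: $\frac{2151154005}{8} \approx 2.6889 \cdot 10^{8}$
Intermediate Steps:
$b = 0$ ($b = 0 \left(-7\right) = 0$)
$K{\left(u \right)} = u$ ($K{\left(u \right)} = u + 0 = u$)
$G = \frac{37259}{8}$ ($G = -3 + \frac{22043 + 15240}{8} = -3 + \frac{1}{8} \cdot 37283 = -3 + \frac{37283}{8} = \frac{37259}{8} \approx 4657.4$)
$\left(G + 7022\right) \left(K{\left(-113 \right)} + \left(14351 - -8785\right)\right) = \left(\frac{37259}{8} + 7022\right) \left(-113 + \left(14351 - -8785\right)\right) = \frac{93435 \left(-113 + \left(14351 + 8785\right)\right)}{8} = \frac{93435 \left(-113 + 23136\right)}{8} = \frac{93435}{8} \cdot 23023 = \frac{2151154005}{8}$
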